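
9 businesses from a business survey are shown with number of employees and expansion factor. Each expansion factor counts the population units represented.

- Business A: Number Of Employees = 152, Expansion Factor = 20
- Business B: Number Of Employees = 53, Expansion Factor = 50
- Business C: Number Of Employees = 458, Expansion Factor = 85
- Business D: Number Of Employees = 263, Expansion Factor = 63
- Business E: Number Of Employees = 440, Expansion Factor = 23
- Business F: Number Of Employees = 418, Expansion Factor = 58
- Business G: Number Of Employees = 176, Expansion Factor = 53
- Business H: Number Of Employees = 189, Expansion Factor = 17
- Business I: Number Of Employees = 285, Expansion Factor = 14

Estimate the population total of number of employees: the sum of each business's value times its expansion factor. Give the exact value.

112084

Weighted total = 152×20 + 53×50 + 458×85 + 263×63 + 440×23 + 418×58 + 176×53 + 189×17 + 285×14
  = 3040 + 2650 + 38930 + 16569 + 10120 + 24244 + 9328 + 3213 + 3990 = 112084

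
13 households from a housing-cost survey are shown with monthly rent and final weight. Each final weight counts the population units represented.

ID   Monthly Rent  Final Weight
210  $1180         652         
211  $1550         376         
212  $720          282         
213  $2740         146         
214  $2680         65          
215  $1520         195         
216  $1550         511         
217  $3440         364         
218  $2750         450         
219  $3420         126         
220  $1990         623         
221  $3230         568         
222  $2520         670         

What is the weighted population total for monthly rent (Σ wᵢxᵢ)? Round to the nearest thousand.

10901000

Weighted total = 10901280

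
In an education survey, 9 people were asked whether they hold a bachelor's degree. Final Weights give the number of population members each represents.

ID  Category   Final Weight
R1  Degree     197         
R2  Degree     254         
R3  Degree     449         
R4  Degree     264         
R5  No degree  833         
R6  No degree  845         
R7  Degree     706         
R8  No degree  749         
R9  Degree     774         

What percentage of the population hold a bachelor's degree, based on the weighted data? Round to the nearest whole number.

52

Sum of weights for 'Degree' = 197 + 254 + 449 + 264 + 706 + 774 = 2644
Total weight = 197 + 254 + 449 + 264 + 833 + 845 + 706 + 749 + 774 = 5071
Weighted proportion = 2644 / 5071 = 0.52139617 → 52.139617%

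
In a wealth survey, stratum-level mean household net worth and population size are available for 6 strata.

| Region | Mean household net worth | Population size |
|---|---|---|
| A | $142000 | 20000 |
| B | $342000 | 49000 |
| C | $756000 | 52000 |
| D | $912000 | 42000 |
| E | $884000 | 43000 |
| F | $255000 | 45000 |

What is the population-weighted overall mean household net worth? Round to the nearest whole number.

584466

Σ Nₕ·x̄ₕ = 142000×20000 + 342000×49000 + 756000×52000 + 912000×42000 + 884000×43000 + 255000×45000
  = 2840000000 + 16758000000 + 39312000000 + 38304000000 + 38012000000 + 11475000000 = 146701000000
Σ Nₕ = 20000 + 49000 + 52000 + 42000 + 43000 + 45000 = 251000
Overall mean = 146701000000 / 251000 = 584466.14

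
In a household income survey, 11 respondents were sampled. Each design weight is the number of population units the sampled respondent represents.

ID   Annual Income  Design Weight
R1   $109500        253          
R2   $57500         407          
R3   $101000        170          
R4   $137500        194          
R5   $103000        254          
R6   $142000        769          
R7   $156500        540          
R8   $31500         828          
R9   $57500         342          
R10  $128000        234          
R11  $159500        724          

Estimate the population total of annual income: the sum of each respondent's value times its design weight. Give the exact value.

Weighted total = 109500×253 + 57500×407 + 101000×170 + 137500×194 + 103000×254 + 142000×769 + 156500×540 + 31500×828 + 57500×342 + 128000×234 + 159500×724
  = 27703500 + 23402500 + 17170000 + 26675000 + 26162000 + 109198000 + 84510000 + 26082000 + 19665000 + 29952000 + 115478000 = 505998000

505998000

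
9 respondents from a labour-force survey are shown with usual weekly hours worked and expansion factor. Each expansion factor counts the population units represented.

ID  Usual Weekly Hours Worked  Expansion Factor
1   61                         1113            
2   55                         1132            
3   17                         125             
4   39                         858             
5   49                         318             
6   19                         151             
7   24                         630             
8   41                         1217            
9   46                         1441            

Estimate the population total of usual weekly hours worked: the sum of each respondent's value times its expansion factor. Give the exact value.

315494

Weighted total = 61×1113 + 55×1132 + 17×125 + 39×858 + 49×318 + 19×151 + 24×630 + 41×1217 + 46×1441
  = 67893 + 62260 + 2125 + 33462 + 15582 + 2869 + 15120 + 49897 + 66286 = 315494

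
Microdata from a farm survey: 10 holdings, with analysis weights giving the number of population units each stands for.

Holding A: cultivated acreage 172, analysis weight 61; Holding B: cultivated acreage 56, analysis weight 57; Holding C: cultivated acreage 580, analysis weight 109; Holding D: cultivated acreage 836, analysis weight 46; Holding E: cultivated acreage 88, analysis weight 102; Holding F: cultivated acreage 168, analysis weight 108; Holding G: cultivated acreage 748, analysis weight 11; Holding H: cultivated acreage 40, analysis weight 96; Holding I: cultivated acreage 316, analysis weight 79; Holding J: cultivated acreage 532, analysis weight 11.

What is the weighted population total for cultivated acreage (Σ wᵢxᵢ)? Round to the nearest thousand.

185000

Weighted total = 172×61 + 56×57 + 580×109 + 836×46 + 88×102 + 168×108 + 748×11 + 40×96 + 316×79 + 532×11
  = 10492 + 3192 + 63220 + 38456 + 8976 + 18144 + 8228 + 3840 + 24964 + 5852 = 185364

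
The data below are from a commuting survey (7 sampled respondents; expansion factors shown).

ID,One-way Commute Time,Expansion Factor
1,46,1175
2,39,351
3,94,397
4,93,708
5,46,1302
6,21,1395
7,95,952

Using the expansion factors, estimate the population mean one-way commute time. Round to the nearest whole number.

56

Weighted sum = 46×1175 + 39×351 + 94×397 + 93×708 + 46×1302 + 21×1395 + 95×952
  = 350528
Sum of weights = 1175 + 351 + 397 + 708 + 1302 + 1395 + 952 = 6280
Weighted mean = 350528 / 6280 = 55.816561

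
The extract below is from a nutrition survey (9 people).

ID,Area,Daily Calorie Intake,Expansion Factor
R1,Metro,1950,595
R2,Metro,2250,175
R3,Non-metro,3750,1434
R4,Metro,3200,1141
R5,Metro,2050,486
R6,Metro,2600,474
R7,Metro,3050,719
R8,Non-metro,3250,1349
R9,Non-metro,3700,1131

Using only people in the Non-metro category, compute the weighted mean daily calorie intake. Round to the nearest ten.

Non-metro rows: R3, R8, R9
Weighted sum = 3750×1434 + 3250×1349 + 3700×1131
  = 5377500 + 4384250 + 4184700 = 13946450
Sum of weights = 1434 + 1349 + 1131 = 3914
Weighted mean = 13946450 / 3914 = 3563.2218

3560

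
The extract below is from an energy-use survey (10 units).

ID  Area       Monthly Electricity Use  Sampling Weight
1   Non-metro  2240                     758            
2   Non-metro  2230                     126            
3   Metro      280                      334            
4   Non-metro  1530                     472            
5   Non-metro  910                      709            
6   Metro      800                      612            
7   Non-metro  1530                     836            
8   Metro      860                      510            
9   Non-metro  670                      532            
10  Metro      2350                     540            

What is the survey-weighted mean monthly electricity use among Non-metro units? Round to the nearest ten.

Non-metro rows: 1, 2, 4, 5, 7, 9
Weighted sum = 2240×758 + 2230×126 + 1530×472 + 910×709 + 1530×836 + 670×532
  = 1697920 + 280980 + 722160 + 645190 + 1279080 + 356440 = 4981770
Sum of weights = 3433
Weighted mean = 4981770 / 3433 = 1451.1419

1450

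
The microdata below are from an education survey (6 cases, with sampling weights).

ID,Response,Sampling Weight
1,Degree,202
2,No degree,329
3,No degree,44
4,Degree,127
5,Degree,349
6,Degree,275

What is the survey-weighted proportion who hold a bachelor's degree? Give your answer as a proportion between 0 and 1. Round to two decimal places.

Sum of weights for 'Degree' = 202 + 127 + 349 + 275 = 953
Total weight = 202 + 329 + 44 + 127 + 349 + 275 = 1326
Weighted proportion = 953 / 1326 = 0.71870287

0.72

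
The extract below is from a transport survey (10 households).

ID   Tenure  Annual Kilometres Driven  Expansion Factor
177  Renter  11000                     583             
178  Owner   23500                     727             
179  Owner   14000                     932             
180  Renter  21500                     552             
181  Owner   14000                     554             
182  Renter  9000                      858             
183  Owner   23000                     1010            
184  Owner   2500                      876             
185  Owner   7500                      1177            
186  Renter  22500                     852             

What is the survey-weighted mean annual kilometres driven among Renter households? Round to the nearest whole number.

Renter rows: 177, 180, 182, 186
Weighted sum = 11000×583 + 21500×552 + 9000×858 + 22500×852
  = 45173000
Sum of weights = 583 + 552 + 858 + 852 = 2845
Weighted mean = 45173000 / 2845 = 15878.032

15878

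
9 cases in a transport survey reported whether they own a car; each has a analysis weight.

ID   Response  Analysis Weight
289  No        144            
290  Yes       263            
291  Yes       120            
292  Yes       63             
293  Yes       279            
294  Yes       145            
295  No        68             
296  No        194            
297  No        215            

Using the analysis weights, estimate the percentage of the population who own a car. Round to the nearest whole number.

Sum of weights for 'Yes' = 263 + 120 + 63 + 279 + 145 = 870
Total weight = 144 + 263 + 120 + 63 + 279 + 145 + 68 + 194 + 215 = 1491
Weighted proportion = 870 / 1491 = 0.58350101 → 58.350101%

58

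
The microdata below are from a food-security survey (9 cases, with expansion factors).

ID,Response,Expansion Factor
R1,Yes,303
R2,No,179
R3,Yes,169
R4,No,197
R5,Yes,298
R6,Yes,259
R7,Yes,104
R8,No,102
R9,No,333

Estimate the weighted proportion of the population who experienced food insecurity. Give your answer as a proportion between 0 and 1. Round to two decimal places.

0.58

Sum of weights for 'Yes' = 303 + 169 + 298 + 259 + 104 = 1133
Total weight = 303 + 179 + 169 + 197 + 298 + 259 + 104 + 102 + 333 = 1944
Weighted proportion = 1133 / 1944 = 0.58281893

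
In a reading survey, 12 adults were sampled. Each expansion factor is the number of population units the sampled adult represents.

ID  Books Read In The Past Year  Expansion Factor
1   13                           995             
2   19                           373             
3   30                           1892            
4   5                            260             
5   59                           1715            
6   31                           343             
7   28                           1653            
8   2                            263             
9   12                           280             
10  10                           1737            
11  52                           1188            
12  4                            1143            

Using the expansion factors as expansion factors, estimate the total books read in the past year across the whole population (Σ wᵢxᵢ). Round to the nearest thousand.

Weighted total = 13×995 + 19×373 + 30×1892 + 5×260 + 59×1715 + 31×343 + 28×1653 + 2×263 + 12×280 + 10×1737 + 52×1188 + 4×1143
  = 323788

324000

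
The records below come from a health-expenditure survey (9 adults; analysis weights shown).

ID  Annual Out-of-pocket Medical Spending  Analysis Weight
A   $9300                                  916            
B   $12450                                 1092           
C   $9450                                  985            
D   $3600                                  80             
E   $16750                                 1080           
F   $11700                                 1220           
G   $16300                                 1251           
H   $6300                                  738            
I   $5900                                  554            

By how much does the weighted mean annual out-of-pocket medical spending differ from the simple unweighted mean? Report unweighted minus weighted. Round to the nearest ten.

-1480

Unweighted sum = 9300 + 12450 + 9450 + 3600 + 16750 + 11700 + 16300 + 6300 + 5900 = 91750
Unweighted mean = 91750 / 9 = 10194.444
Weighted sum = 9300×916 + 12450×1092 + 9450×985 + 3600×80 + 16750×1080 + 11700×1220 + 16300×1251 + 6300×738 + 5900×554
  = 8518800 + 13595400 + 9308250 + 288000 + 18090000 + 14274000 + 20391300 + 4649400 + 3268600 = 92383750
Sum of weights = 916 + 1092 + 985 + 80 + 1080 + 1220 + 1251 + 738 + 554 = 7916
Weighted mean = 92383750 / 7916 = 11670.509
Difference (unweighted minus weighted) = -1476.0647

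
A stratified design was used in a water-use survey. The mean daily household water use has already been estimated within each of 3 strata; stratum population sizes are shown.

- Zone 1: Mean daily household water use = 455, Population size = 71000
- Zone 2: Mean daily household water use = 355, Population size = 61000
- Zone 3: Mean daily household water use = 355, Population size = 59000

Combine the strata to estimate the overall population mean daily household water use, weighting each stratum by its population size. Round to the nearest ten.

Σ Nₕ·x̄ₕ = 455×71000 + 355×61000 + 355×59000
  = 32305000 + 21655000 + 20945000 = 74905000
Σ Nₕ = 191000
Overall mean = 74905000 / 191000 = 392.17277

390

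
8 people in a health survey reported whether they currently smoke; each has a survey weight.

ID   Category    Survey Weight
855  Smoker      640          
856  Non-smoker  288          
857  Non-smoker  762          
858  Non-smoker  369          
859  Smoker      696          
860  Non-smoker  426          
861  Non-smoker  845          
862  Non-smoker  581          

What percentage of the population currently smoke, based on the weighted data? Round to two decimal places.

29.00

Sum of weights for 'Smoker' = 640 + 696 = 1336
Total weight = 640 + 288 + 762 + 369 + 696 + 426 + 845 + 581 = 4607
Weighted proportion = 1336 / 4607 = 0.28999349 → 28.999349%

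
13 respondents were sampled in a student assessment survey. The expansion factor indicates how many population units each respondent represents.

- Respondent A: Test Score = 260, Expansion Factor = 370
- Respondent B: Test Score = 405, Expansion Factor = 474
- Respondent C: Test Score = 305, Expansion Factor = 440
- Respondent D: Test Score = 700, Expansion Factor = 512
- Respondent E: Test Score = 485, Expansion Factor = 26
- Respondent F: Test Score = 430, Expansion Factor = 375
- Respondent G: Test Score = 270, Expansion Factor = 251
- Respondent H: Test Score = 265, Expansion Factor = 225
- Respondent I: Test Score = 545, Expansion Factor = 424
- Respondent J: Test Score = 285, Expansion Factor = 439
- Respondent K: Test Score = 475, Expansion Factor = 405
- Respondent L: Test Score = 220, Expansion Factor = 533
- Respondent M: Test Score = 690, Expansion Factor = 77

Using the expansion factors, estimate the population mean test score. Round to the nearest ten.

Weighted sum = 1800985
Sum of weights = 4551
Weighted mean = 1800985 / 4551 = 395.7339

400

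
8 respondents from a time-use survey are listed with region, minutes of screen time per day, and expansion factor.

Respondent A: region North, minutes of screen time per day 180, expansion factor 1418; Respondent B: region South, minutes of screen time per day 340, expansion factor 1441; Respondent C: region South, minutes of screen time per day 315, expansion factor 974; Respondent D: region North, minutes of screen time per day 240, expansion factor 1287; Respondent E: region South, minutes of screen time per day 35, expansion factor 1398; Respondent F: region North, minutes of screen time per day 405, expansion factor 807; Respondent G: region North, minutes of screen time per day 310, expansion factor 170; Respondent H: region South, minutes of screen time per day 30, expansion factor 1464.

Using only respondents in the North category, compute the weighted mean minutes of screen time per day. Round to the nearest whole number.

256

North rows: A, D, F, G
Weighted sum = 943655
Sum of weights = 1418 + 1287 + 807 + 170 = 3682
Weighted mean = 943655 / 3682 = 256.2887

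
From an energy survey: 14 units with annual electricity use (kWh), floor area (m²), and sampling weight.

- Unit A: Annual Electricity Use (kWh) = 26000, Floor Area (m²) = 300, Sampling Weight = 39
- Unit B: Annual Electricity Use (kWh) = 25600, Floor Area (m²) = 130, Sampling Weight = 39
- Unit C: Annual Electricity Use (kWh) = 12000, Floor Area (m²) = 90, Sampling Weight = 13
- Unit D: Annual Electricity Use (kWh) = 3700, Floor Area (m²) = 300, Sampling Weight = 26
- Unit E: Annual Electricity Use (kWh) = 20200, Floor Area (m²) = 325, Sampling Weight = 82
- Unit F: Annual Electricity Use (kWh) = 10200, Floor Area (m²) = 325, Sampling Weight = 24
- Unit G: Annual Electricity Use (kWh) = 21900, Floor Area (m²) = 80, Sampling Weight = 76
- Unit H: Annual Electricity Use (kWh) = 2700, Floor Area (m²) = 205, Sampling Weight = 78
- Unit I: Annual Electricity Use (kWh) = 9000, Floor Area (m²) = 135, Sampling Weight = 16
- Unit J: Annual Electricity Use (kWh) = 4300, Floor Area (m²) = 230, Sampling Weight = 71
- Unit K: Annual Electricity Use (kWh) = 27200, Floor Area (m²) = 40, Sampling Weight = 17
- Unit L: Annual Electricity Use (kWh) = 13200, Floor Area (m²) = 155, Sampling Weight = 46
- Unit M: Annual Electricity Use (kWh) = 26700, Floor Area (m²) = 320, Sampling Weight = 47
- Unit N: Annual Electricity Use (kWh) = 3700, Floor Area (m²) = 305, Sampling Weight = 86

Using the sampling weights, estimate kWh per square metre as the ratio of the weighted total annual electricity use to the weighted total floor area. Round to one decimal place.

Σ wᵢ·y = 9132800
Σ wᵢ·x = 149830
Ratio = 9132800 / 149830 = 60.954415

61.0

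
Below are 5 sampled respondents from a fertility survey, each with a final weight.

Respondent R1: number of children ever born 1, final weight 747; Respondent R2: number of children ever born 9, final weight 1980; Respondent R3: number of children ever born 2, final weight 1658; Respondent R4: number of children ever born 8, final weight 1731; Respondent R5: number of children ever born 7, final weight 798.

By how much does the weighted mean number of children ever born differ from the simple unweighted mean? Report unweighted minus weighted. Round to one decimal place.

Unweighted sum = 1 + 9 + 2 + 8 + 7 = 27
Unweighted mean = 27 / 5 = 5.4
Weighted sum = 1×747 + 9×1980 + 2×1658 + 8×1731 + 7×798
  = 41317
Sum of weights = 6914
Weighted mean = 41317 / 6914 = 5.9758461
Difference (unweighted minus weighted) = -0.57584611

-0.6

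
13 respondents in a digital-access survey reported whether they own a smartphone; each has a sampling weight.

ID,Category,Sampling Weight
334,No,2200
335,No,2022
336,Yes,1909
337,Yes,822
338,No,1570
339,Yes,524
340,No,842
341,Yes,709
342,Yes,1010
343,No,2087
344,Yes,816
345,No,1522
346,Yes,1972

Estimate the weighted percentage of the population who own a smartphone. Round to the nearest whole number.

Sum of weights for 'Yes' = 1909 + 822 + 524 + 709 + 1010 + 816 + 1972 = 7762
Total weight = 18005
Weighted proportion = 7762 / 18005 = 0.43110247 → 43.110247%

43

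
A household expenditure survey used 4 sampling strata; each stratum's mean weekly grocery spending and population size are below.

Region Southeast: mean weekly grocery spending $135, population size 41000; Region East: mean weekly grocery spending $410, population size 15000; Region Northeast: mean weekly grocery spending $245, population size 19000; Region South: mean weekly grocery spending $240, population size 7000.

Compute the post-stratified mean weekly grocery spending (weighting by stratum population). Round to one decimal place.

Σ Nₕ·x̄ₕ = 135×41000 + 410×15000 + 245×19000 + 240×7000
  = 5535000 + 6150000 + 4655000 + 1680000 = 18020000
Σ Nₕ = 82000
Overall mean = 18020000 / 82000 = 219.7561

219.8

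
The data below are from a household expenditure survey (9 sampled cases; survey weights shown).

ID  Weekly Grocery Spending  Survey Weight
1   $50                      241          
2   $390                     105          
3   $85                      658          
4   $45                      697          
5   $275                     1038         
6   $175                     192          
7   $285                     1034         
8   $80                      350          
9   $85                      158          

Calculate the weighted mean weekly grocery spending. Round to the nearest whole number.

178

Weighted sum = 50×241 + 390×105 + 85×658 + 45×697 + 275×1038 + 175×192 + 285×1034 + 80×350 + 85×158
  = 12050 + 40950 + 55930 + 31365 + 285450 + 33600 + 294690 + 28000 + 13430 = 795465
Sum of weights = 241 + 105 + 658 + 697 + 1038 + 192 + 1034 + 350 + 158 = 4473
Weighted mean = 795465 / 4473 = 177.83702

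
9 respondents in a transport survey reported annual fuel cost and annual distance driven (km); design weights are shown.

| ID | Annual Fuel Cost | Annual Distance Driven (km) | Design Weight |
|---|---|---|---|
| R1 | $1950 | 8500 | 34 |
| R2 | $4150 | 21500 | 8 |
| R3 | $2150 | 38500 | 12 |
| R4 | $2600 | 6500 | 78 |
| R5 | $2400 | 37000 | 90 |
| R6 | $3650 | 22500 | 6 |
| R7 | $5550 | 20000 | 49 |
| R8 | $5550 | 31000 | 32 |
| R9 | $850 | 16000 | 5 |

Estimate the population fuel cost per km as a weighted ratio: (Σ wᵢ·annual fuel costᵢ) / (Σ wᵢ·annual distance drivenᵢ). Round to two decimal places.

0.15

Σ wᵢ·y = 1950×34 + 4150×8 + 2150×12 + 2600×78 + 2400×90 + 3650×6 + 5550×49 + 5550×32 + 850×5
  = 1019800
Σ wᵢ·x = 8500×34 + 21500×8 + 38500×12 + 6500×78 + 37000×90 + 22500×6 + 20000×49 + 31000×32 + 16000×5
  = 6947000
Ratio = 1019800 / 6947000 = 0.14679718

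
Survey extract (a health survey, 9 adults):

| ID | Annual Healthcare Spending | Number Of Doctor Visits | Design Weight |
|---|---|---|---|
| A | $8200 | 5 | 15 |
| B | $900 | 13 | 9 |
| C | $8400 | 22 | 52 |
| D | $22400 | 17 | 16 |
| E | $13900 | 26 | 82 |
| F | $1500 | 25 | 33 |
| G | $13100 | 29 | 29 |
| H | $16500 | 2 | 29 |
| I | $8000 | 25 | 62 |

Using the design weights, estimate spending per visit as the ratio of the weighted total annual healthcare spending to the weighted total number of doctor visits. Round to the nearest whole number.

Σ wᵢ·y = 3470000
Σ wᵢ·x = 7014
Ratio = 3470000 / 7014 = 494.72484

495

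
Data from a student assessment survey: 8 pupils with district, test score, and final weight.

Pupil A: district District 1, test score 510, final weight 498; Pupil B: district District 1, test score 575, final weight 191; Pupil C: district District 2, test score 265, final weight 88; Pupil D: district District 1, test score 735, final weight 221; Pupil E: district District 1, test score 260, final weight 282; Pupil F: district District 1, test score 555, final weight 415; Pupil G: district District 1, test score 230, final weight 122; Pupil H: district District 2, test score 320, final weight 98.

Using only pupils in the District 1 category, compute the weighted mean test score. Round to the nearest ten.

500

District 1 rows: A, B, D, E, F, G
Weighted sum = 857945
Sum of weights = 498 + 191 + 221 + 282 + 415 + 122 = 1729
Weighted mean = 857945 / 1729 = 496.20879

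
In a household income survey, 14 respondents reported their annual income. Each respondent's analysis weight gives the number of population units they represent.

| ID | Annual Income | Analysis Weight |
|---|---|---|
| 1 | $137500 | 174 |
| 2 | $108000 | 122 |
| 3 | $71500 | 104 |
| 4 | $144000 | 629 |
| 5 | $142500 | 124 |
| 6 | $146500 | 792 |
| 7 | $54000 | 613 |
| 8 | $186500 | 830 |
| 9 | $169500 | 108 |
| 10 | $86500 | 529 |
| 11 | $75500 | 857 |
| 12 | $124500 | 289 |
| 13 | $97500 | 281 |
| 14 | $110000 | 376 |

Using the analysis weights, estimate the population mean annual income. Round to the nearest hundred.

118400

Weighted sum = 690214000
Sum of weights = 5828
Weighted mean = 690214000 / 5828 = 118430.68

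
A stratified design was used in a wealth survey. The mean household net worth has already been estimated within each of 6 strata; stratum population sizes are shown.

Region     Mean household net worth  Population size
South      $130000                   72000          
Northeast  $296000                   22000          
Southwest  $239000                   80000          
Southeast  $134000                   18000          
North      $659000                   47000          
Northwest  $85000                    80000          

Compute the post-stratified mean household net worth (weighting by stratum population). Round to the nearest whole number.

235665

Σ Nₕ·x̄ₕ = 130000×72000 + 296000×22000 + 239000×80000 + 134000×18000 + 659000×47000 + 85000×80000
  = 9360000000 + 6512000000 + 19120000000 + 2412000000 + 30973000000 + 6800000000 = 75177000000
Σ Nₕ = 72000 + 22000 + 80000 + 18000 + 47000 + 80000 = 319000
Overall mean = 75177000000 / 319000 = 235664.58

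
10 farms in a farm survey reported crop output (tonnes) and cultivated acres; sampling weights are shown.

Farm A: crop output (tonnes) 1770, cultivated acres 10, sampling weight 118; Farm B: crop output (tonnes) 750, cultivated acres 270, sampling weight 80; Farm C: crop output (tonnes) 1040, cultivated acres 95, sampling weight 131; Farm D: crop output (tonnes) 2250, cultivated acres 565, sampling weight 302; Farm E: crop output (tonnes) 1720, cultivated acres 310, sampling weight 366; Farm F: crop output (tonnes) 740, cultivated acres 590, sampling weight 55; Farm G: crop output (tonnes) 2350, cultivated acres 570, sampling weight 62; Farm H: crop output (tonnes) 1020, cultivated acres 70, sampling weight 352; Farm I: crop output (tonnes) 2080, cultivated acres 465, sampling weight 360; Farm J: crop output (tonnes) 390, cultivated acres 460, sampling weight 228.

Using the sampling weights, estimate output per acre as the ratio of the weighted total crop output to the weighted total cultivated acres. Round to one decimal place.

Σ wᵢ·y = 1770×118 + 750×80 + 1040×131 + 2250×302 + 1720×366 + 740×55 + 2350×62 + 1020×352 + 2080×360 + 390×228
  = 208860 + 60000 + 136240 + 679500 + 629520 + 40700 + 145700 + 359040 + 748800 + 88920 = 3097280
Σ wᵢ·x = 10×118 + 270×80 + 95×131 + 565×302 + 310×366 + 590×55 + 570×62 + 70×352 + 465×360 + 460×228
  = 684025
Ratio = 3097280 / 684025 = 4.5280216

4.5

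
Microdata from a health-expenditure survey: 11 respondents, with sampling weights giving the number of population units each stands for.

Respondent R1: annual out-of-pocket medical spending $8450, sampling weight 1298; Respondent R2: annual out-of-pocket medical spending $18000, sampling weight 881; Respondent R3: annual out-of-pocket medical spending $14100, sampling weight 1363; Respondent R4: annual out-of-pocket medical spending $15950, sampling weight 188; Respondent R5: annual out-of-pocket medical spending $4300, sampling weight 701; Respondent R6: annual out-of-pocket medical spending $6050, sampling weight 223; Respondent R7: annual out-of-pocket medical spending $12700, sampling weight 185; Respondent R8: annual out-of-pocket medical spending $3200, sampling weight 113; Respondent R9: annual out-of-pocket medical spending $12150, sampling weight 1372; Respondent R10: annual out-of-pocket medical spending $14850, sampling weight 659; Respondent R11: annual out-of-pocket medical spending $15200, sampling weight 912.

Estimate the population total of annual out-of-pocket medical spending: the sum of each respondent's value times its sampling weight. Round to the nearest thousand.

Weighted total = 96435900

96436000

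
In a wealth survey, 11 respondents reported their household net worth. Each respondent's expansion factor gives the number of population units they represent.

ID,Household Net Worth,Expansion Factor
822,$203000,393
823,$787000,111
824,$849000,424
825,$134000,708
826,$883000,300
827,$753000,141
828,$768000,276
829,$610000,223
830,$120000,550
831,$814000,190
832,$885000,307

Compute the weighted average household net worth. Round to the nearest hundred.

506000

Weighted sum = 203000×393 + 787000×111 + 849000×424 + 134000×708 + 883000×300 + 753000×141 + 768000×276 + 610000×223 + 120000×550 + 814000×190 + 885000×307
  = 79779000 + 87357000 + 359976000 + 94872000 + 264900000 + 106173000 + 211968000 + 136030000 + 66000000 + 154660000 + 271695000 = 1833410000
Sum of weights = 393 + 111 + 424 + 708 + 300 + 141 + 276 + 223 + 550 + 190 + 307 = 3623
Weighted mean = 1833410000 / 3623 = 506047.47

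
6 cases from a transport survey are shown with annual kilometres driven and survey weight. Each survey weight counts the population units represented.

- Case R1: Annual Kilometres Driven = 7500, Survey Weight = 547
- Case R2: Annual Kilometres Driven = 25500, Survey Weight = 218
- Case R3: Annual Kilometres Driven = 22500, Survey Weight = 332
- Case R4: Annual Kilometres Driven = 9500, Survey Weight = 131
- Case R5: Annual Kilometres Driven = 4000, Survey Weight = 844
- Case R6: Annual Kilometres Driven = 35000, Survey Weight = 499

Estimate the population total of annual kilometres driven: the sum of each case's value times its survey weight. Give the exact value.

Weighted total = 7500×547 + 25500×218 + 22500×332 + 9500×131 + 4000×844 + 35000×499
  = 4102500 + 5559000 + 7470000 + 1244500 + 3376000 + 17465000 = 39217000

39217000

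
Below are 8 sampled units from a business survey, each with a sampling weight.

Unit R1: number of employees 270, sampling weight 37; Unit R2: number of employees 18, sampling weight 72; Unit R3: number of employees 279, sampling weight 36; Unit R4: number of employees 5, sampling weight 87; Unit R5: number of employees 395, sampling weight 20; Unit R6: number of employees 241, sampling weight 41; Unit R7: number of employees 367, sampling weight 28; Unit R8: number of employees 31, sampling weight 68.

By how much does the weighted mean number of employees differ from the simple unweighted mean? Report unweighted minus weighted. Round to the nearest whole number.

Unweighted sum = 270 + 18 + 279 + 5 + 395 + 241 + 367 + 31 = 1606
Unweighted mean = 1606 / 8 = 200.75
Weighted sum = 270×37 + 18×72 + 279×36 + 5×87 + 395×20 + 241×41 + 367×28 + 31×68
  = 9990 + 1296 + 10044 + 435 + 7900 + 9881 + 10276 + 2108 = 51930
Sum of weights = 389
Weighted mean = 51930 / 389 = 133.49614
Difference (unweighted minus weighted) = 67.253856

67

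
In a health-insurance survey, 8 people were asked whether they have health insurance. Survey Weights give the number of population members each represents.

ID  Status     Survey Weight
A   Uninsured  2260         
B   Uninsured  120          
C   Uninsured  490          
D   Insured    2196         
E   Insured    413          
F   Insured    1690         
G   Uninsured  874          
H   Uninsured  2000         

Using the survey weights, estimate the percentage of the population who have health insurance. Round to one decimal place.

42.8

Sum of weights for 'Insured' = 2196 + 413 + 1690 = 4299
Total weight = 2260 + 120 + 490 + 2196 + 413 + 1690 + 874 + 2000 = 10043
Weighted proportion = 4299 / 10043 = 0.42805934 → 42.805934%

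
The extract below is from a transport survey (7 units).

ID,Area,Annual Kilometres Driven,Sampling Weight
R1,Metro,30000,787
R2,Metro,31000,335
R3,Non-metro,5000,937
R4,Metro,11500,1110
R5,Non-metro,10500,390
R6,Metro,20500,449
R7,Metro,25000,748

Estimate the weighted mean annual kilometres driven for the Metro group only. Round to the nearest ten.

Metro rows: R1, R2, R4, R6, R7
Weighted sum = 30000×787 + 31000×335 + 11500×1110 + 20500×449 + 25000×748
  = 23610000 + 10385000 + 12765000 + 9204500 + 18700000 = 74664500
Sum of weights = 787 + 335 + 1110 + 449 + 748 = 3429
Weighted mean = 74664500 / 3429 = 21774.424

21770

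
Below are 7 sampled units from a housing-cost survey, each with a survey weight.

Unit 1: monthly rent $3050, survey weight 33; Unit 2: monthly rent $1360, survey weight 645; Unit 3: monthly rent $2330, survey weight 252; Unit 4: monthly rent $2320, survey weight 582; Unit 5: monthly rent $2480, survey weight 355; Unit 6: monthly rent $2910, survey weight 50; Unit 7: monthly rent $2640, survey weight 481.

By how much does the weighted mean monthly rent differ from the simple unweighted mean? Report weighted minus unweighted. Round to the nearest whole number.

Unweighted sum = 3050 + 1360 + 2330 + 2320 + 2480 + 2910 + 2640 = 17090
Unweighted mean = 17090 / 7 = 2441.4286
Weighted sum = 5210990
Sum of weights = 33 + 645 + 252 + 582 + 355 + 50 + 481 = 2398
Weighted mean = 5210990 / 2398 = 2173.0567
Difference (weighted minus unweighted) = -268.37186

-268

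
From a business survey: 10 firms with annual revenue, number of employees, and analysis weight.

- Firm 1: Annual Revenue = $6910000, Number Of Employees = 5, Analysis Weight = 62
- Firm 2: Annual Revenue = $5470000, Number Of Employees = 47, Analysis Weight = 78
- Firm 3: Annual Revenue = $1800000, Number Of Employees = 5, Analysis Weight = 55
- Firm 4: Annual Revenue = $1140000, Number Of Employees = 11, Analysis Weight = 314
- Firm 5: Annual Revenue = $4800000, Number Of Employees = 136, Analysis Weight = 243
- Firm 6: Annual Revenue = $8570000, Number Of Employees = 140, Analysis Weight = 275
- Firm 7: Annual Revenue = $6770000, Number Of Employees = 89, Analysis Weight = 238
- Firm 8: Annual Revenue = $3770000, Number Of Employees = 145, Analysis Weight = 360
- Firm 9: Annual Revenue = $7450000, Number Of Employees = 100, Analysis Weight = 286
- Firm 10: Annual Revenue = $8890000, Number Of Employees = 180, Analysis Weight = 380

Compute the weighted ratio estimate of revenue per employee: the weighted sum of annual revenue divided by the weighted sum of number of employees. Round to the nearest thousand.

53000

Σ wᵢ·y = 6910000×62 + 5470000×78 + 1800000×55 + 1140000×314 + 4800000×243 + 8570000×275 + 6770000×238 + 3770000×360 + 7450000×286 + 8890000×380
  = 428420000 + 426660000 + 99000000 + 357960000 + 1166400000 + 2356750000 + 1611260000 + 1357200000 + 2130700000 + 3378200000 = 13312550000
Σ wᵢ·x = 5×62 + 47×78 + 5×55 + 11×314 + 136×243 + 140×275 + 89×238 + 145×360 + 100×286 + 180×380
  = 249635
Ratio = 13312550000 / 249635 = 53328.059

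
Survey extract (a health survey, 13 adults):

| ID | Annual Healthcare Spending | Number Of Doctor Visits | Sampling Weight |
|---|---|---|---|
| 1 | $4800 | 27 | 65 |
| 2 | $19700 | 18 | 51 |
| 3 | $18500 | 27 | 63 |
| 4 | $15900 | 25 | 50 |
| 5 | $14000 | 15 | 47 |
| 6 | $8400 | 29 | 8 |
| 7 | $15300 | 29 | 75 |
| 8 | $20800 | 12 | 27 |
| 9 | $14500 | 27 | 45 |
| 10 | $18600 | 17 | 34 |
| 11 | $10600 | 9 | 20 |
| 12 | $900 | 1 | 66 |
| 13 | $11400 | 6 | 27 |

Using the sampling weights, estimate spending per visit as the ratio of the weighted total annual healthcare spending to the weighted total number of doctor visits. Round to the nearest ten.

670

Σ wᵢ·y = 7575600
Σ wᵢ·x = 11261
Ratio = 7575600 / 11261 = 672.72889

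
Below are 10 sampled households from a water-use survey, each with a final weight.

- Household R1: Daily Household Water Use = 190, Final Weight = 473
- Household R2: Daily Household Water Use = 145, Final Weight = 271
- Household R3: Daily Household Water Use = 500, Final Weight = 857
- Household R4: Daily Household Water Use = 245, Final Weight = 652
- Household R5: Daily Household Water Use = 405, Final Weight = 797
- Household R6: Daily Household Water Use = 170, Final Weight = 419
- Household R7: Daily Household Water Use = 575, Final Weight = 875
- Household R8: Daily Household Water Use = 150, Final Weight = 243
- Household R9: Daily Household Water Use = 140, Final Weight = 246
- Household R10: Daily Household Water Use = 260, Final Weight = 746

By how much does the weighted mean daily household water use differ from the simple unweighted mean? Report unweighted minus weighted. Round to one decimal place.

Unweighted sum = 2780
Unweighted mean = 2780 / 10 = 278
Weighted sum = 190×473 + 145×271 + 500×857 + 245×652 + 405×797 + 170×419 + 575×875 + 150×243 + 140×246 + 260×746
  = 1879395
Sum of weights = 473 + 271 + 857 + 652 + 797 + 419 + 875 + 243 + 246 + 746 = 5579
Weighted mean = 1879395 / 5579 = 336.86951
Difference (unweighted minus weighted) = -58.869511

-58.9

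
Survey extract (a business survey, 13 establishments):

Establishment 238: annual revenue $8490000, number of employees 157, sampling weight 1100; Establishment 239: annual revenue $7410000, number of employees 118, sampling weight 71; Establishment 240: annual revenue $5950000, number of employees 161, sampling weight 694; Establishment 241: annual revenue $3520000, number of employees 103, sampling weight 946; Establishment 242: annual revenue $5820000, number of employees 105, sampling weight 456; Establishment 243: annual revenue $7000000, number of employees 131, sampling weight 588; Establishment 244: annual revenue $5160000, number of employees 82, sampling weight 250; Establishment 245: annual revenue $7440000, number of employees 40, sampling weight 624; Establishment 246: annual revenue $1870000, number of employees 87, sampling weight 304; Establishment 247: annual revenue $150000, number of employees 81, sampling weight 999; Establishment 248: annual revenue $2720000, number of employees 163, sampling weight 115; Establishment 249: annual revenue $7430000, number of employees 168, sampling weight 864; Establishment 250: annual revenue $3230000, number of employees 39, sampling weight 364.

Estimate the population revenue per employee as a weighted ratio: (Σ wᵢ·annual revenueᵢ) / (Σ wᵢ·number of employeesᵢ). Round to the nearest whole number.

Σ wᵢ·y = 38653180000
Σ wᵢ·x = 846078
Ratio = 38653180000 / 846078 = 45685.126

45685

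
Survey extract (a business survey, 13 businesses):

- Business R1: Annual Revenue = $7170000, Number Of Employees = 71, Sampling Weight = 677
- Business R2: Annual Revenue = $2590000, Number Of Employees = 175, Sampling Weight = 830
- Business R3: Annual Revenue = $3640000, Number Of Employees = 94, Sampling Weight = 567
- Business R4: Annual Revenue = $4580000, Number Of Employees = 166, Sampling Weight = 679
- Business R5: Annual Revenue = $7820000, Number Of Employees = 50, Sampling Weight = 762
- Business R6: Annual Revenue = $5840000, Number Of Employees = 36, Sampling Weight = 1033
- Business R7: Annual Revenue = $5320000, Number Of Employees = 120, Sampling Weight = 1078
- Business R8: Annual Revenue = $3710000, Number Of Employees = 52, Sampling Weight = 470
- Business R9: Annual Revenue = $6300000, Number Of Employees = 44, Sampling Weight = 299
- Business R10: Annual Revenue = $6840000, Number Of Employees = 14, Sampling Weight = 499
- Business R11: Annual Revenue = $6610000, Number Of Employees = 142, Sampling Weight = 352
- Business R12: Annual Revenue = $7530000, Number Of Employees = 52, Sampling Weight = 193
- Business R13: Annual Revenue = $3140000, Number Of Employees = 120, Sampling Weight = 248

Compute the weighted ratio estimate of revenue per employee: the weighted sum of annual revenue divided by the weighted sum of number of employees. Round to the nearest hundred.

59400

Σ wᵢ·y = 41503300000
Σ wᵢ·x = 698339
Ratio = 41503300000 / 698339 = 59431.451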